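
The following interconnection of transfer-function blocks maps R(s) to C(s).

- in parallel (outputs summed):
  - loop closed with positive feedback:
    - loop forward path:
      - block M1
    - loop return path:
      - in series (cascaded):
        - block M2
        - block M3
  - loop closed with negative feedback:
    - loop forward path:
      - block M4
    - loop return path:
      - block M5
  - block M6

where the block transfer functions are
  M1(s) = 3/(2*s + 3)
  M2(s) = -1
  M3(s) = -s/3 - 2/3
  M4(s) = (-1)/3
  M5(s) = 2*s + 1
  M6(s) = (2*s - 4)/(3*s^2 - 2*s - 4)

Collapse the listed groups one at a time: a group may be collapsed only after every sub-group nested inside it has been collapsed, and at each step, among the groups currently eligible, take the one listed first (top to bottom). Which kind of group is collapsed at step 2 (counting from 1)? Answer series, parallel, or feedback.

Answer: feedback

Working:
1. reduce the series chain M2, M3
2. feedback reduction of M1, (M2*M3)
3. apply the feedback formula to M4, M5
4. parallel reduction of [M1/(1-M1*(M2*M3))], [M4/(1+M4*M5)], M6
Step 2 collapses a feedback group.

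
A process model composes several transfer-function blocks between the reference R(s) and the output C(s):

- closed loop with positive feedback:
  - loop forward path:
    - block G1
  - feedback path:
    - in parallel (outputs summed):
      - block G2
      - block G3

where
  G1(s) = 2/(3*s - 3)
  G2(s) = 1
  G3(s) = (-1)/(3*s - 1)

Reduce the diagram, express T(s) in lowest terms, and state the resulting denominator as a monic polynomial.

Step 1. combine G2, G3 in parallel; result (3*s - 2)/(3*s - 1)
Step 2. close the feedback loop around G1, (G2+G3); result (6*s - 2)/(9*s^2 - 18*s + 7)
No further cancellation is possible in the step-2 result, so that is T(s). Its denominator becomes monic after dividing by the leading coefficient 9.

Answer: s^2 - 2*s + 7/9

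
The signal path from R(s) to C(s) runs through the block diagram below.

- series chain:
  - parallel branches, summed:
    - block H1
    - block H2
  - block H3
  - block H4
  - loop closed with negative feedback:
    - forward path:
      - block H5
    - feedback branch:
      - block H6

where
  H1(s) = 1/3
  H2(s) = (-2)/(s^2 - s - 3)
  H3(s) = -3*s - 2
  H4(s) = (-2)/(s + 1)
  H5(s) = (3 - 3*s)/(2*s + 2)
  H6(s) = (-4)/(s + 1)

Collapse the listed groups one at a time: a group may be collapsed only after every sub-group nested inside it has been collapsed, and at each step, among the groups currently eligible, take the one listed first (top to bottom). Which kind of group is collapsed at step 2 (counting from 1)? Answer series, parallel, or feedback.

1. combine H1, H2 in parallel
2. reduce the feedback loop with forward H5 and return H6
3. multiply (H1+H2), H3, H4, [H5/(1+H5*H6)] (series)
The group at step 2 is a feedback group.

Therefore the answer is feedback.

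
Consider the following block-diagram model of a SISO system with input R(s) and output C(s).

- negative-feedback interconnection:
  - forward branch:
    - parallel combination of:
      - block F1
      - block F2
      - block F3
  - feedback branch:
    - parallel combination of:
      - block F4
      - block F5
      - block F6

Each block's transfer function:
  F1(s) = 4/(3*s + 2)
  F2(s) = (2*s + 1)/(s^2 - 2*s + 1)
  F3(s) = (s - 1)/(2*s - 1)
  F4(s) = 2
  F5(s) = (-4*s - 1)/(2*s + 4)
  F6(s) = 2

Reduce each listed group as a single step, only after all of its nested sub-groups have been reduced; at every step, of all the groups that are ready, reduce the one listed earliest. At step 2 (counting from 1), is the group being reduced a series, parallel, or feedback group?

Answer: parallel

Working:
[1] sum the parallel branches F1, F2, F3
[2] parallel reduction of F4, F5, F6
[3] close the feedback loop around (F1+F2+F3), (F4+F5+F6)
At step 2 the group reduced is parallel.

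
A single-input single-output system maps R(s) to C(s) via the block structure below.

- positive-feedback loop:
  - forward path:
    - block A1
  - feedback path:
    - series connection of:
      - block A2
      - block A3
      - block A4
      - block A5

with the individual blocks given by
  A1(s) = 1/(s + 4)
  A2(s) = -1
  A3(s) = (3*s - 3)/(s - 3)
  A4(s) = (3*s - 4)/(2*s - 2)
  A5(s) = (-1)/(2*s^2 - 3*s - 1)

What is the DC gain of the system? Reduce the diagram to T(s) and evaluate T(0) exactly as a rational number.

Step 1 - series reduction of A2, A3, A4, A5: (9*s - 12)/(4*s^3 - 18*s^2 + 16*s + 6)
Step 2 - reduce the feedback loop with forward A1 and return (A2*A3*A4*A5): (4*s^3 - 18*s^2 + 16*s + 6)/(4*s^4 - 2*s^3 - 56*s^2 + 61*s + 36)
DC gain: substitute s = 0 into T(s) from step 2: T(0) = 6/36 = 1/6.

Hence the answer: 1/6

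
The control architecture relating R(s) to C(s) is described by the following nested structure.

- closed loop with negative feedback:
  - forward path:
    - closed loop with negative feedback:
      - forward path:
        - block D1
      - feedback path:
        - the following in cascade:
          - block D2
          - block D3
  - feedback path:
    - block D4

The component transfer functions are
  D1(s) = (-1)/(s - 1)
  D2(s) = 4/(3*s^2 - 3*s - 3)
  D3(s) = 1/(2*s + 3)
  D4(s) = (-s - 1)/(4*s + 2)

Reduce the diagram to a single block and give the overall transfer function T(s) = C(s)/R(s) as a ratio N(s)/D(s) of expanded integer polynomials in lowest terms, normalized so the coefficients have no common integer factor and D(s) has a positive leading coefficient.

First reduce the diagram to T(s).

Step 1. series reduction of D2, D3, giving 4/(6*s^3 + 3*s^2 - 15*s - 9)
Step 2. reduce the feedback loop with forward D1 and return (D2*D3), giving (-6*s^3 - 3*s^2 + 15*s + 9)/(6*s^4 - 3*s^3 - 18*s^2 + 6*s + 5)
Step 3. close the feedback loop around [D1/(1+D1*(D2*D3))], D4, giving the overall T(s)

Answer: (-24*s^4 - 24*s^3 + 54*s^2 + 66*s + 18)/(24*s^5 + 6*s^4 - 69*s^3 - 24*s^2 + 8*s + 1)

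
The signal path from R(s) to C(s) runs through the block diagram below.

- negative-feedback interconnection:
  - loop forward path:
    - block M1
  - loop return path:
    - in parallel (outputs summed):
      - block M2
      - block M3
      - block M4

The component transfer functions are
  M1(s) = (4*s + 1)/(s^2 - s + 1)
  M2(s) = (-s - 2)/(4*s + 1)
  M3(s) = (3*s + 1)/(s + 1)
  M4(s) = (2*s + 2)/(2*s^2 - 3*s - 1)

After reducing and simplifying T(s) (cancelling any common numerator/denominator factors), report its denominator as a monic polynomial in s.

(1) add M2, M3, M4 (parallel); result (22*s^4 - 17*s^3 - 7*s^2 + 11*s + 3)/(8*s^4 - 2*s^3 - 17*s^2 - 8*s - 1)
(2) apply the feedback formula to M1, (M2+M3+M4); result (8*s^4 - 2*s^3 - 17*s^2 - 8*s - 1)/(2*s^5 + 19*s^4 - 18*s^3 - 5*s^2 + 8*s + 2)
Step 2 gives the fully reduced T(s), with no common factor left to cancel. The denominator's leading coefficient is 2, so divide each of its coefficients by 2 to get the monic form.

Therefore the answer is s^5 + 19*s^4/2 - 9*s^3 - 5*s^2/2 + 4*s + 1.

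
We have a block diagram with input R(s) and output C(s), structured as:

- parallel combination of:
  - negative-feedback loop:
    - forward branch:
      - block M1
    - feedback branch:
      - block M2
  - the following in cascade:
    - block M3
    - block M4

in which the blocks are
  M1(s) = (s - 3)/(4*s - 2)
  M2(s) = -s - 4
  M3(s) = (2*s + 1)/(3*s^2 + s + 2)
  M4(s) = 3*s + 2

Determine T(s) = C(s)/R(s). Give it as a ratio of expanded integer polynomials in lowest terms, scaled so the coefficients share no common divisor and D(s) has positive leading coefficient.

[1] reduce the feedback loop with forward M1 and return M2, giving (3 - s)/(s^2 - 3*s - 10)
[2] cascade M3, M4, giving (6*s^2 + 7*s + 2)/(3*s^2 + s + 2)
[3] reduce the parallel group [M1/(1+M1*M2)], (M3*M4) - this is the overall T(s), already in the required normalized form

Therefore the answer is (6*s^4 - 14*s^3 - 71*s^2 - 75*s - 14)/(3*s^4 - 8*s^3 - 31*s^2 - 16*s - 20).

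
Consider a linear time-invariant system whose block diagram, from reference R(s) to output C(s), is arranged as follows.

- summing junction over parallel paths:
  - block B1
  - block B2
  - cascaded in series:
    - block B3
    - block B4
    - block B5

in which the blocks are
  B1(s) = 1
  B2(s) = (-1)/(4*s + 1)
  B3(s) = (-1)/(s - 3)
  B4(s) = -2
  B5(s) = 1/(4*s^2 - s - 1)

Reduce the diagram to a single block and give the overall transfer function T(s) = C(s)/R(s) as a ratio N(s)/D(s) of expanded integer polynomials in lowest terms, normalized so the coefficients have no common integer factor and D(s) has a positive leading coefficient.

Answer: (16*s^4 - 52*s^3 + 8*s^2 + 20*s + 2)/(16*s^4 - 48*s^3 - 5*s^2 + 14*s + 3)

Working:
Step 1. reduce the series chain B3, B4, B5 -> 2/(4*s^3 - 13*s^2 + 2*s + 3)
Step 2. sum the parallel branches B1, B2, (B3*B4*B5): this yields T(s), and no further normalization is needed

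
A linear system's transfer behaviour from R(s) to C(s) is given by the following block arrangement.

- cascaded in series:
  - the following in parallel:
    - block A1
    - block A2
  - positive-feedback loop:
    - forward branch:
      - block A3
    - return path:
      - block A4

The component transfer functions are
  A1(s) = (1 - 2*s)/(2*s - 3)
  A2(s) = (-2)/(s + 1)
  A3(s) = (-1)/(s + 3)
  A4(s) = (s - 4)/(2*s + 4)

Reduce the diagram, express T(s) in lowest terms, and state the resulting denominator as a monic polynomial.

Answer: s^4 + 5*s^3 - s^2/4 - 41*s/4 - 6

Working:
1. reduce the parallel group A1, A2, giving (-2*s^2 - 5*s + 7)/(2*s^2 - s - 3)
2. feedback reduction of A3, A4, giving (-2*s - 4)/(2*s^2 + 11*s + 8)
3. series reduction of (A1+A2), [A3/(1-A3*A4)], giving (4*s^3 + 18*s^2 + 6*s - 28)/(4*s^4 + 20*s^3 - s^2 - 41*s - 24)
T(s) is the step-3 result (common factors already cancelled). Leading coefficient of the denominator: 4. Divide through by 4 for the monic polynomial.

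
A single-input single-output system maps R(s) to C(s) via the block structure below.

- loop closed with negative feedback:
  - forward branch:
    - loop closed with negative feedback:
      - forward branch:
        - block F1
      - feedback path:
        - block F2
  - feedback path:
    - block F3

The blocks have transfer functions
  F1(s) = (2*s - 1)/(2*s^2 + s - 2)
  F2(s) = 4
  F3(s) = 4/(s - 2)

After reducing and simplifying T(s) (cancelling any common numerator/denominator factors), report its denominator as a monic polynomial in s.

1. collapse the loop (F1 forward, F2 return); result (2*s - 1)/(2*s^2 + 9*s - 6)
2. reduce the feedback loop with forward [F1/(1+F1*F2)] and return F3; result (2*s^2 - 5*s + 2)/(2*s^3 + 5*s^2 - 16*s + 8)
That last expression is T(s), already simplified. Scaling its denominator by 1/2 (the reciprocal of the leading coefficient) yields the monic denominator.

Therefore the answer is s^3 + 5*s^2/2 - 8*s + 4.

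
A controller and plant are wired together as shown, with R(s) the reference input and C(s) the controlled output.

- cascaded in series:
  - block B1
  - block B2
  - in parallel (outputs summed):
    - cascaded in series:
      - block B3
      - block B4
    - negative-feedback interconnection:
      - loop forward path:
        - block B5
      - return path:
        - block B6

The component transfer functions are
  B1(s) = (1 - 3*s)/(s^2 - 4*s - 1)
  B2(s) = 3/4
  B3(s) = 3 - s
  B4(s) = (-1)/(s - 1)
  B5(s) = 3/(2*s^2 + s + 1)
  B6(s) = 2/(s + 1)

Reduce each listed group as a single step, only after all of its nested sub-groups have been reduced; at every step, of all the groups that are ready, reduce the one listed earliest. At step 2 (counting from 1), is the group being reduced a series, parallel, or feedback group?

The answer is feedback.

Reasoning:
Step 1: cascade B3, B4
Step 2: apply the feedback formula to B5, B6
Step 3: combine (B3*B4), [B5/(1+B5*B6)] in parallel
Step 4: reduce the series chain B1, B2, ((B3*B4)+[B5/(1+B5*B6)])
Step 2: feedback.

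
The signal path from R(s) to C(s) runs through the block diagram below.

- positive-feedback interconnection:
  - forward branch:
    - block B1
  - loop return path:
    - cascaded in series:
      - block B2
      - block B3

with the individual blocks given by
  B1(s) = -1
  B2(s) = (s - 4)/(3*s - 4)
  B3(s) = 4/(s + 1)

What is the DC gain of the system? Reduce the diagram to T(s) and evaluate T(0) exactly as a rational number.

Reducing step by step:

[1] cascade B2, B3 gives (4*s - 16)/(3*s^2 - s - 4)
[2] collapse the loop (B1 forward, (B2*B3) return) gives (-3*s^2 + s + 4)/(3*s^2 + 3*s - 20)
That last expression is T(s); at s = 0 only the constant terms survive, so T(0) = 4/(-20) = -1/5.

Answer: -1/5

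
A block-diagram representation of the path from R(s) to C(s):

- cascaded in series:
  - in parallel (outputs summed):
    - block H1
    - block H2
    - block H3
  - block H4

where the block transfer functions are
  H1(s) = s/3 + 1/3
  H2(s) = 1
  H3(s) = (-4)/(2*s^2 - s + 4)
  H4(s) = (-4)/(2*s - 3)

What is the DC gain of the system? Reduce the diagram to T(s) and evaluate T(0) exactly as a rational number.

(1) parallel reduction of H1, H2, H3: (2*s^3 + 7*s^2 + 4)/(6*s^2 - 3*s + 12)
(2) series reduction of (H1+H2+H3), H4: (-8*s^3 - 28*s^2 - 16)/(12*s^3 - 24*s^2 + 33*s - 36)
DC gain: substitute s = 0 into T(s) from step 2: T(0) = -16/(-36) = 4/9.

Answer: 4/9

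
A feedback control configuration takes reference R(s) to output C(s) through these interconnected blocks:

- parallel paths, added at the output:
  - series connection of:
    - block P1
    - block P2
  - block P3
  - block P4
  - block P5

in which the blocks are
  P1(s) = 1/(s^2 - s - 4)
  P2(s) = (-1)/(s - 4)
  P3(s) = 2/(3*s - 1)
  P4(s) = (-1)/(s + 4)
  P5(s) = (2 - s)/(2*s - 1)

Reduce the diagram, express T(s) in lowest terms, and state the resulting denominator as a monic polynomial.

The answer is s^6 - 11*s^5/6 - 19*s^4 + 65*s^3/2 + 142*s^2/3 - 152*s/3 + 32/3.

Reasoning:
Step 1. reduce the series chain P1, P2 = (-1)/(s^3 - 5*s^2 + 16)
Step 2. parallel reduction of (P1*P2), P3, P4, P5 = (-3*s^6 + 8*s^5 + 80*s^4 - 296*s^3 - 46*s^2 + 739*s - 276)/(6*s^6 - 11*s^5 - 114*s^4 + 195*s^3 + 284*s^2 - 304*s + 64)
The result of step 2 is T(s) in lowest terms. Its denominator has leading coefficient 6; dividing the denominator through by 6 makes it monic.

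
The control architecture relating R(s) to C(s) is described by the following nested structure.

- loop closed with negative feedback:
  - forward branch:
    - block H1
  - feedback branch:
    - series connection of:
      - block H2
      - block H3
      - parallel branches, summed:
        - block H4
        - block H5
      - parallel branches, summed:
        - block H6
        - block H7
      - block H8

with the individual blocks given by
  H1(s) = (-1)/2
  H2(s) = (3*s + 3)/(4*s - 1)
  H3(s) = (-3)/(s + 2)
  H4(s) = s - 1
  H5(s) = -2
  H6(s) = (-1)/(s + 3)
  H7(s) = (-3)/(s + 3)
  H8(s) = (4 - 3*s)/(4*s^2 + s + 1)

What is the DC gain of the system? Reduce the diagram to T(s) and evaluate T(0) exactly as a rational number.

Answer: 1/70

Working:
Step 1. sum the parallel branches H4, H5 = s - 3
Step 2. parallel reduction of H6, H7 = (-4)/(s + 3)
Step 3. reduce the series chain H2, H3, (H4+H5), (H6+H7), H8 = (-108*s^3 + 360*s^2 + 36*s - 432)/(16*s^5 + 80*s^4 + 99*s^3 + 14*s^2 + 13*s - 6)
Step 4. apply the feedback formula to H1, (H2*H3*(H4+H5)*(H6+H7)*H8) = (-16*s^5 - 80*s^4 - 99*s^3 - 14*s^2 - 13*s + 6)/(32*s^5 + 160*s^4 + 306*s^3 - 332*s^2 - 10*s + 420)
Evaluating the step-4 result (the overall T(s)) at s = 0 gives T(0) = 6/420 = 1/70.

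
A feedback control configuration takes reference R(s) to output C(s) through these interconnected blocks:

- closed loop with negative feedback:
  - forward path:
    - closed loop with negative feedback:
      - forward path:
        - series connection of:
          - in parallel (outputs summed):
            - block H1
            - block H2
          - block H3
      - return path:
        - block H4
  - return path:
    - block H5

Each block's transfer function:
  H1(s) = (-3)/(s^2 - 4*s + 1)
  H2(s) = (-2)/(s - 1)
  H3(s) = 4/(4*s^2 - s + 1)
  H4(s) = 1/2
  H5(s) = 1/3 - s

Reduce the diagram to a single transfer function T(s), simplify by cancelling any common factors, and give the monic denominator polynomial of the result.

First reduce the diagram to T(s).

1. add H1, H2 (parallel) gives (-2*s^2 + 5*s + 1)/(s^3 - 5*s^2 + 5*s - 1)
2. cascade (H1+H2), H3 gives (-8*s^2 + 20*s + 4)/(4*s^5 - 21*s^4 + 26*s^3 - 14*s^2 + 6*s - 1)
3. close the feedback loop around ((H1+H2)*H3), H4 gives (-8*s^2 + 20*s + 4)/(4*s^5 - 21*s^4 + 26*s^3 - 18*s^2 + 16*s + 1)
4. close the feedback loop around [((H1+H2)*H3)/(1+((H1+H2)*H3)*H4)], H5 gives (-24*s^2 + 60*s + 12)/(12*s^5 - 63*s^4 + 102*s^3 - 122*s^2 + 56*s + 7)
No further cancellation is possible in the step-4 result, so that is T(s). Its denominator becomes monic after dividing by the leading coefficient 12.

Answer: s^5 - 21*s^4/4 + 17*s^3/2 - 61*s^2/6 + 14*s/3 + 7/12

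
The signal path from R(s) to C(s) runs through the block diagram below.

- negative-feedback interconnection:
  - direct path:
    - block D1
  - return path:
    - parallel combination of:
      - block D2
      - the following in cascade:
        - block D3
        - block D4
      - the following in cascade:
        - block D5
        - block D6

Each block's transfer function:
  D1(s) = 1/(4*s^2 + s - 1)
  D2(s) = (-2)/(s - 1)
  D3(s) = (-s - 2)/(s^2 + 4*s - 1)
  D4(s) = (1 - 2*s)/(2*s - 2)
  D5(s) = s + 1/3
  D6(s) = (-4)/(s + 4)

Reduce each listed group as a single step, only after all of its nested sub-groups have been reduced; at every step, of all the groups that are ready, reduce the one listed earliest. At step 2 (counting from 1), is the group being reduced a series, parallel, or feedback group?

Reducing step by step:

Step 1: reduce the series chain D3, D4
Step 2: cascade D5, D6
Step 3: add D2, (D3*D4), (D5*D6) (parallel)
Step 4: close the feedback loop around D1, (D2+(D3*D4)+(D5*D6))
Step 2: series.

Answer: series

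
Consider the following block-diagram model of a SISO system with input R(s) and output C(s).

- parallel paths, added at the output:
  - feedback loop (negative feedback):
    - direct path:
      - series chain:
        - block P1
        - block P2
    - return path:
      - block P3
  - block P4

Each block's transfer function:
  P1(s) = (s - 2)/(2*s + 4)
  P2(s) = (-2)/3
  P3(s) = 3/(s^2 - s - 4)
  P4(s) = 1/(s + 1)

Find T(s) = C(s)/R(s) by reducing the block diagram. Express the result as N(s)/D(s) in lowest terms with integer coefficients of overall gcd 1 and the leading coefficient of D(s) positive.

(1) combine P1, P2 in series: (2 - s)/(3*s + 6)
(2) apply the feedback formula to (P1*P2), P3: (-s^3 + 3*s^2 + 2*s - 8)/(3*s^3 + 3*s^2 - 21*s - 18)
(3) sum the parallel branches [(P1*P2)/(1+(P1*P2)*P3)], P4: this yields T(s), and no further normalization is needed

Therefore the answer is (-s^4 + 5*s^3 + 8*s^2 - 27*s - 26)/(3*s^4 + 6*s^3 - 18*s^2 - 39*s - 18).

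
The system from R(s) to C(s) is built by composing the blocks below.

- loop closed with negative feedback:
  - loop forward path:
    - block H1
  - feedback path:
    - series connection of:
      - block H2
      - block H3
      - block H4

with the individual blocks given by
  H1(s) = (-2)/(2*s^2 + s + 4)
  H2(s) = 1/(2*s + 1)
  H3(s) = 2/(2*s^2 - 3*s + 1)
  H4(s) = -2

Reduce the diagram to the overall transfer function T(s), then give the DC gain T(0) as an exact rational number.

Reducing step by step:

(1) combine H2, H3, H4 in series: (-4)/(4*s^3 - 4*s^2 - s + 1)
(2) reduce the feedback loop with forward H1 and return (H2*H3*H4): (-8*s^3 + 8*s^2 + 2*s - 2)/(8*s^5 - 4*s^4 + 10*s^3 - 15*s^2 - 3*s + 12)
That last expression is T(s); at s = 0 only the constant terms survive, so T(0) = -2/12 = -1/6.

Answer: -1/6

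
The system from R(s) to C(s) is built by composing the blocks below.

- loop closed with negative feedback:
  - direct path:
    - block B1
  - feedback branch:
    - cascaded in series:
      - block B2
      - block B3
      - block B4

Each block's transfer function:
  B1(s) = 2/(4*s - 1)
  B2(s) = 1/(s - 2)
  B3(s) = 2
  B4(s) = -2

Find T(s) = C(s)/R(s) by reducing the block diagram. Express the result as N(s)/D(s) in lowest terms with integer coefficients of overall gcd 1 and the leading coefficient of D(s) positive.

The answer is (2*s - 4)/(4*s^2 - 9*s - 6).

Reasoning:
Step 1 - reduce the series chain B2, B3, B4 -> (-4)/(s - 2)
Step 2 - close the feedback loop around B1, (B2*B3*B4); the result is T(s) itself (integer coefficients, no common factor, positive leading denominator coefficient)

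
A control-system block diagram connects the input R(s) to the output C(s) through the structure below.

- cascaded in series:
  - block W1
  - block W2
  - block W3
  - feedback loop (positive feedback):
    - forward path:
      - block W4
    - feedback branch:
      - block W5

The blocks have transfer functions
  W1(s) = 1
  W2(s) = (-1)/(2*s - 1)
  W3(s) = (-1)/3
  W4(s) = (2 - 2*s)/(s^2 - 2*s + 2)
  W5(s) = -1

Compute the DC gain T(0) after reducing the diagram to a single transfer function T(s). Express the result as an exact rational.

Step 1. apply the feedback formula to W4, W5 gives (2 - 2*s)/(s^2 - 4*s + 4)
Step 2. cascade W1, W2, W3, [W4/(1-W4*W5)] gives (2 - 2*s)/(6*s^3 - 27*s^2 + 36*s - 12)
That last expression is T(s); at s = 0 only the constant terms survive, so T(0) = 2/(-12) = -1/6.

Final answer: -1/6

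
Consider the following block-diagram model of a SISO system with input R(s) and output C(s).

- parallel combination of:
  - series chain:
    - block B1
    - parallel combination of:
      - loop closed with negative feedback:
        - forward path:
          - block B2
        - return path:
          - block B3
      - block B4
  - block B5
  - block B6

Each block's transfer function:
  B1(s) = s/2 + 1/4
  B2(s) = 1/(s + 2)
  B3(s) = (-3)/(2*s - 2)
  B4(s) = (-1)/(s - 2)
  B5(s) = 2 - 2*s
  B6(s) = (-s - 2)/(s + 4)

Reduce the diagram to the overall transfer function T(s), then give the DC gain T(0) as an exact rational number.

First reduce the diagram to T(s).

(1) apply the feedback formula to B2, B3 -> (2*s - 2)/(2*s^2 + 2*s - 7)
(2) reduce the parallel group [B2/(1+B2*B3)], B4 -> (11 - 8*s)/(2*s^3 - 2*s^2 - 11*s + 14)
(3) series reduction of B1, ([B2/(1+B2*B3)]+B4) -> (-16*s^2 + 14*s + 11)/(8*s^3 - 8*s^2 - 44*s + 56)
(4) reduce the parallel group (B1*([B2/(1+B2*B3)]+B4)), B5, B6 -> (-16*s^5 - 40*s^4 + 176*s^3 + 98*s^2 - 589*s + 380)/(8*s^4 + 24*s^3 - 76*s^2 - 120*s + 224)
Evaluating the step-4 result (the overall T(s)) at s = 0 gives T(0) = 380/224 = 95/56.

Answer: 95/56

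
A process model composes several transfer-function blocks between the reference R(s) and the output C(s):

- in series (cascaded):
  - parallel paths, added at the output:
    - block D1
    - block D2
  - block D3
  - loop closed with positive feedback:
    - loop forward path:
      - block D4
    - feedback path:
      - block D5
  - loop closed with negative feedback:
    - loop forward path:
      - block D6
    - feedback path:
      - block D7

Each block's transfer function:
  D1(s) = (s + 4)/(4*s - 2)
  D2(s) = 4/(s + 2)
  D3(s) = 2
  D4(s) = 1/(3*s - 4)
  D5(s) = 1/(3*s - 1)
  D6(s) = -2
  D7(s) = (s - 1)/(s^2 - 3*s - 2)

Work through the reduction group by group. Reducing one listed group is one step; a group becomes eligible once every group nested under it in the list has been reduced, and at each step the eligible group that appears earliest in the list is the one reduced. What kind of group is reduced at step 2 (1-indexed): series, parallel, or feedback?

(1) add D1, D2 (parallel)
(2) feedback reduction of D4, D5
(3) feedback reduction of D6, D7
(4) multiply (D1+D2), D3, [D4/(1-D4*D5)], [D6/(1+D6*D7)] (series)
So the answer for step 2 is feedback.

Final answer: feedback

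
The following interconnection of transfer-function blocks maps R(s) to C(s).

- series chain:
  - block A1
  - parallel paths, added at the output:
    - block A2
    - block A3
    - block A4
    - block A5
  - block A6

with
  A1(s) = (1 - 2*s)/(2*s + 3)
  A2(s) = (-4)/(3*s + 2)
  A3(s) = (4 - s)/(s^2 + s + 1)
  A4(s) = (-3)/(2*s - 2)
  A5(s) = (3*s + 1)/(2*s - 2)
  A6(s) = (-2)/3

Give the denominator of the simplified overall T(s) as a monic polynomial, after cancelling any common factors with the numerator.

Reducing step by step:

(1) parallel reduction of A2, A3, A4, A5: (9*s^4 - 5*s^3 + 31*s^2 - 8*s - 12)/(6*s^4 + 4*s^3 - 6*s - 4)
(2) combine A1, (A2+A3+A4+A5), A6 in series: (18*s^5 - 19*s^4 + 67*s^3 - 47*s^2 - 16*s + 12)/(18*s^5 + 39*s^4 + 18*s^3 - 18*s^2 - 39*s - 18)
No further cancellation is possible in the step-2 result, so that is T(s). Its denominator becomes monic after dividing by the leading coefficient 18.

Answer: s^5 + 13*s^4/6 + s^3 - s^2 - 13*s/6 - 1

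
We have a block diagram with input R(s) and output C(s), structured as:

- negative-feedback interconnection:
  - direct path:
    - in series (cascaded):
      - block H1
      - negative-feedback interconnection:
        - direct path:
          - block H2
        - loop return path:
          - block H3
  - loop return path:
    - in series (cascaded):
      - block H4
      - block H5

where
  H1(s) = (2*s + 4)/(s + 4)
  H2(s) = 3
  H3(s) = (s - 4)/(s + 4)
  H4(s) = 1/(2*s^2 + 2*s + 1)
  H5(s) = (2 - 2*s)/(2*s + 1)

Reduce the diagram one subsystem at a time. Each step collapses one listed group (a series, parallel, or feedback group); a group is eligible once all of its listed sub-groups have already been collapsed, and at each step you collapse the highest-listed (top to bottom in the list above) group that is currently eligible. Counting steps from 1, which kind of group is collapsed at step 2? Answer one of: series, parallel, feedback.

Reducing step by step:

Step 1: close the feedback loop around H2, H3
Step 2: reduce the series chain H1, [H2/(1+H2*H3)]
Step 3: series reduction of H4, H5
Step 4: feedback reduction of (H1*[H2/(1+H2*H3)]), (H4*H5)
Step 2: series.

Answer: series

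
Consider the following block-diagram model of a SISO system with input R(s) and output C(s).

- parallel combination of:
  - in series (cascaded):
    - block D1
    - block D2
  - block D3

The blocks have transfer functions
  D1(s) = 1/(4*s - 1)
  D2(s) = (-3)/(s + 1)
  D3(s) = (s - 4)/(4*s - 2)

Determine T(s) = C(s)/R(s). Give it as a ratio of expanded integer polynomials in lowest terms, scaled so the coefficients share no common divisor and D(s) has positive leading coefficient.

1. reduce the series chain D1, D2 = (-3)/(4*s^2 + 3*s - 1)
2. parallel reduction of (D1*D2), D3: this yields T(s), and no further normalization is needed

Answer: (4*s^3 - 13*s^2 - 25*s + 10)/(16*s^3 + 4*s^2 - 10*s + 2)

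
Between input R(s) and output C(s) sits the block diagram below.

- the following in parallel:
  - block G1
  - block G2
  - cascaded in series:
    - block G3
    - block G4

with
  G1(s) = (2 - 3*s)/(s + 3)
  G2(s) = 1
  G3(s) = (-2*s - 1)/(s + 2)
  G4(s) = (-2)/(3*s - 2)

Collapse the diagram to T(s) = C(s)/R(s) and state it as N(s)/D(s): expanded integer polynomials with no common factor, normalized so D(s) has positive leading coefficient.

The answer is (-6*s^3 + 11*s^2 + 42*s - 14)/(3*s^3 + 13*s^2 + 8*s - 12).

Reasoning:
Step 1. reduce the series chain G3, G4; result (4*s + 2)/(3*s^2 + 4*s - 4)
Step 2. parallel reduction of G1, G2, (G3*G4); the result is T(s) itself (integer coefficients, no common factor, positive leading denominator coefficient)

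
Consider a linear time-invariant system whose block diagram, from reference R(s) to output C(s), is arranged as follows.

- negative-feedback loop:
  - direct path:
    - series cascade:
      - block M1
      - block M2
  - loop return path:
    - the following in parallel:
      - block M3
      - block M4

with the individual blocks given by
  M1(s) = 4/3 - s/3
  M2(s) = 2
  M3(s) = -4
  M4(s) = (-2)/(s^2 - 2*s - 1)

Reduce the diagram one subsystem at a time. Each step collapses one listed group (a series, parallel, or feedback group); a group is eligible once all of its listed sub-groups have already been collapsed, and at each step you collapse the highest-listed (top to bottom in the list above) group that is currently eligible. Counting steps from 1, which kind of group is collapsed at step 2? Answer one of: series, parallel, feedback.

Step 1: multiply M1, M2 (series)
Step 2: combine M3, M4 in parallel
Step 3: collapse the loop ((M1*M2) forward, (M3+M4) return)
Step 2: parallel.

Hence the answer: parallel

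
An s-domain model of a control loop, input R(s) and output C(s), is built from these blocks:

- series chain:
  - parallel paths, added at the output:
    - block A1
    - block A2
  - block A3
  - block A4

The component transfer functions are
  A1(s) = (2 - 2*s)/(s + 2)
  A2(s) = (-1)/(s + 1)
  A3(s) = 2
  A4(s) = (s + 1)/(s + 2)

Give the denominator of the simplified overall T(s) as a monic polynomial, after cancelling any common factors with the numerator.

Reducing step by step:

(1) add A1, A2 (parallel) -> (-2*s^2 - s)/(s^2 + 3*s + 2)
(2) multiply (A1+A2), A3, A4 (series) -> (-4*s^2 - 2*s)/(s^2 + 4*s + 4)
That last expression is T(s), already simplified, and its denominator is already monic.

Answer: s^2 + 4*s + 4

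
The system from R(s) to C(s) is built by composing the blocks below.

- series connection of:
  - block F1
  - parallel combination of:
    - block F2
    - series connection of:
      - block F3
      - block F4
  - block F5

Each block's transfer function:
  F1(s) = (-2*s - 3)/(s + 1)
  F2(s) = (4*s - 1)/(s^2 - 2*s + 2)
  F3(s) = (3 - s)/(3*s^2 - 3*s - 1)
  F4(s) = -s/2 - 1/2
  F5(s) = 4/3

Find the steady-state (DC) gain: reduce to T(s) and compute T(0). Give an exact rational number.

Step 1. multiply F3, F4 (series) gives (s^2 - 2*s - 3)/(6*s^2 - 6*s - 2)
Step 2. add F2, (F3*F4) (parallel) gives (s^4 + 20*s^3 - 27*s^2 - 4)/(6*s^4 - 18*s^3 + 22*s^2 - 8*s - 4)
Step 3. cascade F1, (F2+(F3*F4)), F5 gives (-4*s^5 - 86*s^4 - 12*s^3 + 162*s^2 + 16*s + 24)/(9*s^5 - 18*s^4 + 6*s^3 + 21*s^2 - 18*s - 6)
Step 3 gives the overall T(s). Then T(0) = 24/(-6) = -4.

Answer: -4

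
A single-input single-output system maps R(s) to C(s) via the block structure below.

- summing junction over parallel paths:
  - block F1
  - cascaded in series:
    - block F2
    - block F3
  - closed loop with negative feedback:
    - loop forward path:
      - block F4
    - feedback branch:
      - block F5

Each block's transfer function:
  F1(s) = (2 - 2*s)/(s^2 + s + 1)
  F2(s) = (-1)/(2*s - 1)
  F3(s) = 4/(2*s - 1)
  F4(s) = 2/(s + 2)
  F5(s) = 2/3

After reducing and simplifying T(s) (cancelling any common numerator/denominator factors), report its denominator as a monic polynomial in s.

The answer is s^5 + 10*s^4/3 + s^3/4 + s^2/12 - 9*s/4 + 5/6.

Reasoning:
Step 1. reduce the series chain F2, F3: (-4)/(4*s^2 - 4*s + 1)
Step 2. close the feedback loop around F4, F5: 6/(3*s + 10)
Step 3. combine F1, (F2*F3), [F4/(1+F4*F5)] in parallel: (-44*s^3 + 84*s^2 - 164*s - 14)/(12*s^5 + 40*s^4 + 3*s^3 + s^2 - 27*s + 10)
Step 3 gives the fully reduced T(s), with no common factor left to cancel. The denominator's leading coefficient is 12, so divide each of its coefficients by 12 to get the monic form.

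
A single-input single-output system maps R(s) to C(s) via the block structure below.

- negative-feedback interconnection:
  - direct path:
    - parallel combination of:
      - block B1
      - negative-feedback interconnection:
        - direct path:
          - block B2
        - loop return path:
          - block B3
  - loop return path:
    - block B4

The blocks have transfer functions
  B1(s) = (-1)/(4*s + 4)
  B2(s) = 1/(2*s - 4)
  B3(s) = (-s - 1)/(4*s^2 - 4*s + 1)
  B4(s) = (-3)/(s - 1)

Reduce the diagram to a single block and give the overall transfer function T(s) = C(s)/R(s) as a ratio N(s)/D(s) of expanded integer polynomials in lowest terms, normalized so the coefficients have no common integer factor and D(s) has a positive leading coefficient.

Step 1 - apply the feedback formula to B2, B3: (4*s^2 - 4*s + 1)/(8*s^3 - 24*s^2 + 17*s - 5)
Step 2 - sum the parallel branches B1, [B2/(1+B2*B3)]: (8*s^3 + 24*s^2 - 29*s + 9)/(32*s^4 - 64*s^3 - 28*s^2 + 48*s - 20)
Step 3 - reduce the feedback loop with forward (B1+[B2/(1+B2*B3)]) and return B4: this yields T(s), and no further normalization is needed

Answer: (8*s^4 + 16*s^3 - 53*s^2 + 38*s - 9)/(32*s^5 - 96*s^4 + 12*s^3 + 4*s^2 + 19*s - 7)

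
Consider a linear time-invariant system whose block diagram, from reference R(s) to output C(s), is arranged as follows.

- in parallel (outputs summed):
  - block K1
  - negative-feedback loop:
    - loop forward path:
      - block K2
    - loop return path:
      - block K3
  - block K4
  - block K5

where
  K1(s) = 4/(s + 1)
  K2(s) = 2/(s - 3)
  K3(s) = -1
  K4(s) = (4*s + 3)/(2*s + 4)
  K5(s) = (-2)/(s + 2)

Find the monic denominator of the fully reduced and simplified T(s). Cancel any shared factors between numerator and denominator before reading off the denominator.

[1] reduce the feedback loop with forward K2 and return K3 = 2/(s - 5)
[2] sum the parallel branches K1, [K2/(1+K2*K3)], K4, K5 = (4*s^3 - 5*s^2 - 28*s - 67)/(2*s^3 - 4*s^2 - 26*s - 20)
Step 2 gives the fully reduced T(s), with no common factor left to cancel. The denominator's leading coefficient is 2, so divide each of its coefficients by 2 to get the monic form.

Answer: s^3 - 2*s^2 - 13*s - 10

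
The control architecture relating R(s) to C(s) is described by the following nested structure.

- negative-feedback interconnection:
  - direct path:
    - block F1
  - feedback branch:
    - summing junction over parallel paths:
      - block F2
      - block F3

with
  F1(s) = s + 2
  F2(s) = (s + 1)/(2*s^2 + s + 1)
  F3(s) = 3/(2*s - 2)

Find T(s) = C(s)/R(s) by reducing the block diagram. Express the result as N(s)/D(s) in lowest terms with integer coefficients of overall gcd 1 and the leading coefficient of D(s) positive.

First reduce the diagram to T(s).

(1) reduce the parallel group F2, F3; result (8*s^2 + 3*s + 1)/(4*s^3 - 2*s^2 - 2)
(2) apply the feedback formula to F1, (F2+F3), which is the overall transfer function T(s) = C(s)/R(s) in lowest terms

Answer: (4*s^4 + 6*s^3 - 4*s^2 - 2*s - 4)/(12*s^3 + 17*s^2 + 7*s)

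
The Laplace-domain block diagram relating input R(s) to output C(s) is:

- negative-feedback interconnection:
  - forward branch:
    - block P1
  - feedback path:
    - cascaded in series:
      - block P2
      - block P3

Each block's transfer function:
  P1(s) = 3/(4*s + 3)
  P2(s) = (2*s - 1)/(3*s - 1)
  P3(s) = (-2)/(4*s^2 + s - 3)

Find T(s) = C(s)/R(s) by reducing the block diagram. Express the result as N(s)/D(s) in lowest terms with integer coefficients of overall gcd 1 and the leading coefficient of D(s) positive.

Step 1: cascade P2, P3 -> (2 - 4*s)/(12*s^3 - s^2 - 10*s + 3)
Step 2: apply the feedback formula to P1, (P2*P3), which is the overall transfer function T(s) = C(s)/R(s) in lowest terms

Answer: (36*s^3 - 3*s^2 - 30*s + 9)/(48*s^4 + 32*s^3 - 43*s^2 - 30*s + 15)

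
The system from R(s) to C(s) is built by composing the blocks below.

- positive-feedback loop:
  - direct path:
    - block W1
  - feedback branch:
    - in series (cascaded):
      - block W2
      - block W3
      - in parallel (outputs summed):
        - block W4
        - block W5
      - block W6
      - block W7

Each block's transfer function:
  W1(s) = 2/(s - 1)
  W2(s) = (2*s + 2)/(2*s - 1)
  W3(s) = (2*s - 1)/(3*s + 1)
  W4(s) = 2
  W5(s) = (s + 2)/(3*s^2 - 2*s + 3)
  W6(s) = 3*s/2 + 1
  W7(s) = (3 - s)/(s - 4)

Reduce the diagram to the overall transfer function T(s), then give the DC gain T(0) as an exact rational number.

Answer: 2/7

Working:
Step 1 - combine W4, W5 in parallel = (6*s^2 - 3*s + 8)/(3*s^2 - 2*s + 3)
Step 2 - multiply W2, W3, (W4+W5), W6, W7 (series) = (-18*s^5 + 33*s^4 + 42*s^3 + 29*s^2 + 86*s + 48)/(9*s^4 - 39*s^3 + 19*s^2 - 25*s - 12)
Step 3 - feedback reduction of W1, (W2*W3*(W4+W5)*W6*W7) = (18*s^4 - 78*s^3 + 38*s^2 - 50*s - 24)/(45*s^5 - 114*s^4 - 26*s^3 - 102*s^2 - 159*s - 84)
Step 3 gives the overall T(s). Then T(0) = -24/(-84) = 2/7.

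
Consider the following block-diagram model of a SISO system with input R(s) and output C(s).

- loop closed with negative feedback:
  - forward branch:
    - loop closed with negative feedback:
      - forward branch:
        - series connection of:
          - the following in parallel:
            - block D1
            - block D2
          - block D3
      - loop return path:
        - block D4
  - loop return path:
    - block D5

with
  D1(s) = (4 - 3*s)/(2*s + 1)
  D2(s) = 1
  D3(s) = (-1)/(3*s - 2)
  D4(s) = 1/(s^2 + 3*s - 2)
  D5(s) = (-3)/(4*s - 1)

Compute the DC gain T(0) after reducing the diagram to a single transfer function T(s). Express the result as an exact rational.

First reduce the diagram to T(s).

Step 1. parallel reduction of D1, D2; result (5 - s)/(2*s + 1)
Step 2. multiply (D1+D2), D3 (series); result (s - 5)/(6*s^2 - s - 2)
Step 3. apply the feedback formula to ((D1+D2)*D3), D4; result (s^3 - 2*s^2 - 17*s + 10)/(6*s^4 + 17*s^3 - 17*s^2 - 3*s - 1)
Step 4. apply the feedback formula to [((D1+D2)*D3)/(1+((D1+D2)*D3)*D4)], D5; result (4*s^4 - 9*s^3 - 66*s^2 + 57*s - 10)/(24*s^5 + 62*s^4 - 88*s^3 + 11*s^2 + 50*s - 29)
Evaluating the step-4 result (the overall T(s)) at s = 0 gives T(0) = -10/(-29) = 10/29.

Answer: 10/29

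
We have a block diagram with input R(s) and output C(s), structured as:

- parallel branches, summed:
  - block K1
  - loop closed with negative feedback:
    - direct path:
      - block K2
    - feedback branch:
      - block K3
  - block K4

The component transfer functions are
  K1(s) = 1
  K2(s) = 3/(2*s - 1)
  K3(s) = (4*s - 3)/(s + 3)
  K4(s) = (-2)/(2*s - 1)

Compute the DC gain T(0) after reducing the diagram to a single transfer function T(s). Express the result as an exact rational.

First reduce the diagram to T(s).

(1) reduce the feedback loop with forward K2 and return K3 = (3*s + 9)/(2*s^2 + 17*s - 12)
(2) reduce the parallel group K1, [K2/(1+K2*K3)], K4 = (4*s^3 + 34*s^2 - 60*s + 27)/(4*s^3 + 32*s^2 - 41*s + 12)
Step 2 gives the overall T(s). Then T(0) = 27/12 = 9/4.

Answer: 9/4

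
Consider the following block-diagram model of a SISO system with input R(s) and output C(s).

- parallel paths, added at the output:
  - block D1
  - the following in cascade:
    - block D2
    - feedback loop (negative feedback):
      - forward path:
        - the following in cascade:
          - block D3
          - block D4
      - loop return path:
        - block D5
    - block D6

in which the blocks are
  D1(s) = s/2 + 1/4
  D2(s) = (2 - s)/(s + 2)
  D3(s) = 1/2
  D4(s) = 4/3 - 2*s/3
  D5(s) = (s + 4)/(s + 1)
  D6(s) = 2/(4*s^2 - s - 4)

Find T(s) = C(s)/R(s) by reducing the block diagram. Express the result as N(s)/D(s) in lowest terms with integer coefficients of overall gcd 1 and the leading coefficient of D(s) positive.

Step 1. combine D3, D4 in series; result 2/3 - s/3
Step 2. reduce the feedback loop with forward (D3*D4) and return D5; result (s^2 - s - 2)/(s^2 - s - 11)
Step 3. reduce the series chain D2, [(D3*D4)/(1+(D3*D4)*D5)], D6; result (-2*s^3 + 6*s^2 - 8)/(4*s^5 + 3*s^4 - 57*s^3 - 79*s^2 + 74*s + 88)
Step 4. sum the parallel branches D1, (D2*[(D3*D4)/(1+(D3*D4)*D5)]*D6), giving the overall T(s)

Hence the answer: (8*s^6 + 10*s^5 - 111*s^4 - 223*s^3 + 93*s^2 + 250*s + 56)/(16*s^5 + 12*s^4 - 228*s^3 - 316*s^2 + 296*s + 352)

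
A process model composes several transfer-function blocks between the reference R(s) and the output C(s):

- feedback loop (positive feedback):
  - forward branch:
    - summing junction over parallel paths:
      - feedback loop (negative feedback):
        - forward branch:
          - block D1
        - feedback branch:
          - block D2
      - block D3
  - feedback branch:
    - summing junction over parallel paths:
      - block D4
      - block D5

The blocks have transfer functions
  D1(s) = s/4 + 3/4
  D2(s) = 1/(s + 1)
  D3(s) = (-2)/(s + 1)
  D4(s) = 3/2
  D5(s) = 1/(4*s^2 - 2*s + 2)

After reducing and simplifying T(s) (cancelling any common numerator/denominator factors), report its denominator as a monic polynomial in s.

The answer is s^5 + 7*s^4/6 - 67*s^3/6 - 17*s^2/2 + 11*s/6 - 29/3.

Reasoning:
Step 1. reduce the feedback loop with forward D1 and return D2 = (s^2 + 4*s + 3)/(5*s + 7)
Step 2. combine [D1/(1+D1*D2)], D3 in parallel = (s^3 + 5*s^2 - 3*s - 11)/(5*s^2 + 12*s + 7)
Step 3. add D4, D5 (parallel) = (6*s^2 - 3*s + 4)/(4*s^2 - 2*s + 2)
Step 4. reduce the feedback loop with forward ([D1/(1+D1*D2)]+D3) and return (D4+D5) = (-4*s^5 - 18*s^4 + 20*s^3 + 28*s^2 - 16*s + 22)/(6*s^5 + 7*s^4 - 67*s^3 - 51*s^2 + 11*s - 58)
The result of step 4 is T(s) in lowest terms. Its denominator has leading coefficient 6; dividing the denominator through by 6 makes it monic.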